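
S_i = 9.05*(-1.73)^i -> [9.05, -15.66, 27.09, -46.86, 81.06]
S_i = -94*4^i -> [-94, -376, -1504, -6016, -24064]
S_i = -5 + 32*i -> [-5, 27, 59, 91, 123]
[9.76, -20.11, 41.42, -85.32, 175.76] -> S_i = 9.76*(-2.06)^i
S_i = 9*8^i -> [9, 72, 576, 4608, 36864]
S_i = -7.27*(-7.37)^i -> [-7.27, 53.58, -394.88, 2910.29, -21448.87]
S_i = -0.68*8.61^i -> [-0.68, -5.85, -50.41, -434.03, -3736.99]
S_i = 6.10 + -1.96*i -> [6.1, 4.14, 2.18, 0.22, -1.74]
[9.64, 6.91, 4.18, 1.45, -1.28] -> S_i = 9.64 + -2.73*i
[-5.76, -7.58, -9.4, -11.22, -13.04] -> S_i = -5.76 + -1.82*i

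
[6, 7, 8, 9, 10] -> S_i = 6 + 1*i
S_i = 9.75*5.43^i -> [9.75, 52.94, 287.48, 1561.0, 8476.25]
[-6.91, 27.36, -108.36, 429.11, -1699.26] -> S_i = -6.91*(-3.96)^i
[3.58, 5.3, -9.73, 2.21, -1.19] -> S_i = Random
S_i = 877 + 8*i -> [877, 885, 893, 901, 909]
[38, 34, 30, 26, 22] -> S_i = 38 + -4*i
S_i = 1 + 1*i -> [1, 2, 3, 4, 5]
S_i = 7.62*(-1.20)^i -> [7.62, -9.14, 10.97, -13.17, 15.8]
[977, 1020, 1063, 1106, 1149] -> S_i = 977 + 43*i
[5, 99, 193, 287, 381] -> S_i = 5 + 94*i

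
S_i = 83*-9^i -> [83, -747, 6723, -60507, 544563]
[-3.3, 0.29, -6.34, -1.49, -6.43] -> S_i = Random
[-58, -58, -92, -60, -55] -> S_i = Random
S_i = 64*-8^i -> [64, -512, 4096, -32768, 262144]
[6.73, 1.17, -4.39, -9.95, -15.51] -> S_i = 6.73 + -5.56*i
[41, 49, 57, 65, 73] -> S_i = 41 + 8*i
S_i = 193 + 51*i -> [193, 244, 295, 346, 397]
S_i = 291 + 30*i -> [291, 321, 351, 381, 411]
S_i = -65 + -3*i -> [-65, -68, -71, -74, -77]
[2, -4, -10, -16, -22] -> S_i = 2 + -6*i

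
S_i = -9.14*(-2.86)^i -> [-9.14, 26.14, -74.76, 213.82, -611.52]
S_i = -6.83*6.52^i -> [-6.83, -44.53, -290.35, -1893.06, -12342.73]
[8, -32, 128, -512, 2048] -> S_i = 8*-4^i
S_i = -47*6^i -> [-47, -282, -1692, -10152, -60912]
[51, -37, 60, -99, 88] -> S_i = Random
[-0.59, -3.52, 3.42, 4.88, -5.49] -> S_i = Random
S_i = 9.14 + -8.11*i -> [9.14, 1.03, -7.08, -15.19, -23.3]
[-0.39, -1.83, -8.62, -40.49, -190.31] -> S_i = -0.39*4.70^i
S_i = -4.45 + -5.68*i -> [-4.45, -10.13, -15.81, -21.49, -27.17]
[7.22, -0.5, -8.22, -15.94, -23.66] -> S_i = 7.22 + -7.72*i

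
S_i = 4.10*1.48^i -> [4.1, 6.07, 8.98, 13.29, 19.67]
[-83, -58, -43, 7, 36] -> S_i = Random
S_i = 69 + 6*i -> [69, 75, 81, 87, 93]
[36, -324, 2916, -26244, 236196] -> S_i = 36*-9^i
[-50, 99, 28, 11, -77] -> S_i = Random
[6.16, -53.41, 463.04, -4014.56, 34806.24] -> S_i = 6.16*(-8.67)^i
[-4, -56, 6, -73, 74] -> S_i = Random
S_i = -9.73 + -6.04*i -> [-9.73, -15.77, -21.81, -27.85, -33.89]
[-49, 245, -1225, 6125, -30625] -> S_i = -49*-5^i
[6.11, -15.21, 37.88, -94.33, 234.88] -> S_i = 6.11*(-2.49)^i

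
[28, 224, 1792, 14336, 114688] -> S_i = 28*8^i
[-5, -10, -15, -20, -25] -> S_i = -5 + -5*i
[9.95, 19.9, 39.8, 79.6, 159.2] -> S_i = 9.95*2.00^i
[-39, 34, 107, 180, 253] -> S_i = -39 + 73*i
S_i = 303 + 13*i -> [303, 316, 329, 342, 355]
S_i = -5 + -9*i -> [-5, -14, -23, -32, -41]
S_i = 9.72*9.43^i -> [9.72, 91.66, 864.35, 8150.82, 76862.24]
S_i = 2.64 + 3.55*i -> [2.64, 6.19, 9.74, 13.29, 16.84]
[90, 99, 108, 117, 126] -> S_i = 90 + 9*i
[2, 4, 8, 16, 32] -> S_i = 2*2^i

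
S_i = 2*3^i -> [2, 6, 18, 54, 162]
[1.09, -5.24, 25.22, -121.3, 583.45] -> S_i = 1.09*(-4.81)^i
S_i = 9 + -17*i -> [9, -8, -25, -42, -59]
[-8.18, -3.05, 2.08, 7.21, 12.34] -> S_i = -8.18 + 5.13*i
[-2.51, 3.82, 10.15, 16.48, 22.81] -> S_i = -2.51 + 6.33*i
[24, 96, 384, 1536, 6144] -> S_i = 24*4^i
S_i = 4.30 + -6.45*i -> [4.3, -2.15, -8.6, -15.05, -21.5]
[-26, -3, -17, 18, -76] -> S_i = Random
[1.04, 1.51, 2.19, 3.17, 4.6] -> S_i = 1.04*1.45^i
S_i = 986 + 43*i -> [986, 1029, 1072, 1115, 1158]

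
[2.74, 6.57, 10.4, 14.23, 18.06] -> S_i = 2.74 + 3.83*i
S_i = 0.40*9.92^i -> [0.4, 3.97, 39.36, 390.48, 3873.53]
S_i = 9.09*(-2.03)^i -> [9.09, -18.45, 37.46, -76.04, 154.36]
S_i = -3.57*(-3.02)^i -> [-3.57, 10.78, -32.56, 98.33, -296.96]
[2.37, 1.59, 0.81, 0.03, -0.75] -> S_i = 2.37 + -0.78*i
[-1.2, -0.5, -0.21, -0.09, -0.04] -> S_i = -1.20*0.42^i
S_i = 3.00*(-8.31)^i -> [3.0, -24.93, 207.17, -1721.57, 14306.23]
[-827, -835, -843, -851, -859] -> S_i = -827 + -8*i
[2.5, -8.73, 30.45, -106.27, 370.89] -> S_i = 2.50*(-3.49)^i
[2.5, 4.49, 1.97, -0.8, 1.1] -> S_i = Random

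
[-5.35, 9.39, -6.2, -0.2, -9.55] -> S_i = Random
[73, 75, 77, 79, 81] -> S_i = 73 + 2*i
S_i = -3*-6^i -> [-3, 18, -108, 648, -3888]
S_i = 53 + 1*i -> [53, 54, 55, 56, 57]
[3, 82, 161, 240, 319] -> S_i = 3 + 79*i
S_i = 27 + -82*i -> [27, -55, -137, -219, -301]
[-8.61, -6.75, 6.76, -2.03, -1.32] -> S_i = Random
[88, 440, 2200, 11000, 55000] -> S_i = 88*5^i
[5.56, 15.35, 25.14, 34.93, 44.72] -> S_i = 5.56 + 9.79*i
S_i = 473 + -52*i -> [473, 421, 369, 317, 265]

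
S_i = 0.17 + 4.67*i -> [0.17, 4.84, 9.51, 14.18, 18.85]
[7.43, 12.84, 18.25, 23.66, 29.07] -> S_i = 7.43 + 5.41*i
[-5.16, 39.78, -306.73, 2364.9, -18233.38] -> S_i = -5.16*(-7.71)^i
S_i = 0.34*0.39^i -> [0.34, 0.13, 0.05, 0.02, 0.01]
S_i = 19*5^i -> [19, 95, 475, 2375, 11875]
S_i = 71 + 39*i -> [71, 110, 149, 188, 227]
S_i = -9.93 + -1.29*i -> [-9.93, -11.22, -12.51, -13.8, -15.09]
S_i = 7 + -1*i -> [7, 6, 5, 4, 3]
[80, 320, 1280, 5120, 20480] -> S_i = 80*4^i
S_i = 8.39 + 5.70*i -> [8.39, 14.09, 19.79, 25.49, 31.19]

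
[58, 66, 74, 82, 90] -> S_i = 58 + 8*i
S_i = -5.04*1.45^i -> [-5.04, -7.31, -10.6, -15.37, -22.28]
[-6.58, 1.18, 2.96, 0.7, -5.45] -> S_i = Random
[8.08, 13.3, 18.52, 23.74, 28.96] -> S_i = 8.08 + 5.22*i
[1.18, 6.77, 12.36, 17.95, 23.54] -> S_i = 1.18 + 5.59*i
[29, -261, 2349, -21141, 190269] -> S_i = 29*-9^i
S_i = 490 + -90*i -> [490, 400, 310, 220, 130]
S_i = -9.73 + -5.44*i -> [-9.73, -15.17, -20.61, -26.05, -31.49]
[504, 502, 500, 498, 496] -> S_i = 504 + -2*i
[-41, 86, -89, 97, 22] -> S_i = Random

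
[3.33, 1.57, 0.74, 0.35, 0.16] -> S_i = 3.33*0.47^i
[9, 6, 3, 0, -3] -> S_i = 9 + -3*i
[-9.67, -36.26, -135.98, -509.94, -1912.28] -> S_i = -9.67*3.75^i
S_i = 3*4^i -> [3, 12, 48, 192, 768]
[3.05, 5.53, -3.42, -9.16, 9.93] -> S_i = Random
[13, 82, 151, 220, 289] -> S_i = 13 + 69*i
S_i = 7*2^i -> [7, 14, 28, 56, 112]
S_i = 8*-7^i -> [8, -56, 392, -2744, 19208]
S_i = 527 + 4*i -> [527, 531, 535, 539, 543]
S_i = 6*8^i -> [6, 48, 384, 3072, 24576]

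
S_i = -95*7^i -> [-95, -665, -4655, -32585, -228095]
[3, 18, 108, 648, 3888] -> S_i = 3*6^i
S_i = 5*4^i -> [5, 20, 80, 320, 1280]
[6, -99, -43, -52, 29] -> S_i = Random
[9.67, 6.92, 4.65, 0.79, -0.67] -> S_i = Random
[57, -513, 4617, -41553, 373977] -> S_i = 57*-9^i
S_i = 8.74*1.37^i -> [8.74, 11.97, 16.4, 22.47, 30.79]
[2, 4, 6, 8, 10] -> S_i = 2 + 2*i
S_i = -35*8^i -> [-35, -280, -2240, -17920, -143360]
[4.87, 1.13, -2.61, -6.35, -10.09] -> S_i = 4.87 + -3.74*i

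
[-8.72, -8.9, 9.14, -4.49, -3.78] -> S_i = Random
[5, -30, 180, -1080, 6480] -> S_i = 5*-6^i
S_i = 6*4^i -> [6, 24, 96, 384, 1536]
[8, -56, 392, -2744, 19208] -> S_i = 8*-7^i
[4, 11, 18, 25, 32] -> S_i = 4 + 7*i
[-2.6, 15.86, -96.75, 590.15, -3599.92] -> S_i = -2.60*(-6.10)^i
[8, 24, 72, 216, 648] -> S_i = 8*3^i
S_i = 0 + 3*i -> [0, 3, 6, 9, 12]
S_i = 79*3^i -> [79, 237, 711, 2133, 6399]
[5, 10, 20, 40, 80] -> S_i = 5*2^i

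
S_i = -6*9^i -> [-6, -54, -486, -4374, -39366]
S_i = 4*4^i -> [4, 16, 64, 256, 1024]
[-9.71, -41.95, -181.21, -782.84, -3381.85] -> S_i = -9.71*4.32^i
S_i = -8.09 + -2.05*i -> [-8.09, -10.14, -12.19, -14.24, -16.29]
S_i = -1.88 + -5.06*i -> [-1.88, -6.94, -12.0, -17.06, -22.12]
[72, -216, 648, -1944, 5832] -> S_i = 72*-3^i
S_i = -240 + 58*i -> [-240, -182, -124, -66, -8]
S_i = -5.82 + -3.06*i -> [-5.82, -8.88, -11.94, -15.0, -18.06]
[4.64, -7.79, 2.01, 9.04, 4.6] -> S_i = Random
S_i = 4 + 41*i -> [4, 45, 86, 127, 168]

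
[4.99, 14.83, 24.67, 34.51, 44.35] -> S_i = 4.99 + 9.84*i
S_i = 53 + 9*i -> [53, 62, 71, 80, 89]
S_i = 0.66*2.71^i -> [0.66, 1.79, 4.85, 13.14, 35.6]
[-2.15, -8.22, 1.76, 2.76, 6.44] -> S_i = Random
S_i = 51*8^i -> [51, 408, 3264, 26112, 208896]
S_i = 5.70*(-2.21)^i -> [5.7, -12.6, 27.84, -61.53, 135.97]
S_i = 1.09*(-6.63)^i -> [1.09, -7.23, 47.91, -317.66, 2106.11]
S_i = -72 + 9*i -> [-72, -63, -54, -45, -36]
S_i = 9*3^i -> [9, 27, 81, 243, 729]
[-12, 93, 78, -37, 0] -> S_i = Random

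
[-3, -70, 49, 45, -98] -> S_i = Random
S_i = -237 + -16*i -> [-237, -253, -269, -285, -301]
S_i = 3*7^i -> [3, 21, 147, 1029, 7203]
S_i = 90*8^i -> [90, 720, 5760, 46080, 368640]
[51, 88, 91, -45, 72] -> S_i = Random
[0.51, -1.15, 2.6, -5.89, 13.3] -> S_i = 0.51*(-2.26)^i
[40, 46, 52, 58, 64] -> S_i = 40 + 6*i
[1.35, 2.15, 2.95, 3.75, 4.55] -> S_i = 1.35 + 0.80*i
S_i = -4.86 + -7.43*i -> [-4.86, -12.29, -19.72, -27.15, -34.58]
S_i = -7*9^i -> [-7, -63, -567, -5103, -45927]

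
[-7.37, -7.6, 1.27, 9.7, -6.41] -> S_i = Random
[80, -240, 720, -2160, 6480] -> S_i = 80*-3^i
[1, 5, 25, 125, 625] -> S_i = 1*5^i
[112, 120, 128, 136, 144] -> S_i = 112 + 8*i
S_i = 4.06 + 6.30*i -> [4.06, 10.36, 16.66, 22.96, 29.26]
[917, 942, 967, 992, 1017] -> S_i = 917 + 25*i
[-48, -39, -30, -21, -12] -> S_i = -48 + 9*i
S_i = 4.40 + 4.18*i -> [4.4, 8.58, 12.76, 16.94, 21.12]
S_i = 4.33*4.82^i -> [4.33, 20.87, 100.6, 484.87, 2337.09]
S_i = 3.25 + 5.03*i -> [3.25, 8.28, 13.31, 18.34, 23.37]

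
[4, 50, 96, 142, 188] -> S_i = 4 + 46*i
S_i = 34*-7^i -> [34, -238, 1666, -11662, 81634]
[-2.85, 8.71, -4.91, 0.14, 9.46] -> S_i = Random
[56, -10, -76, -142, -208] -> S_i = 56 + -66*i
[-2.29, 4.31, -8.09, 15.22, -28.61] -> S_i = -2.29*(-1.88)^i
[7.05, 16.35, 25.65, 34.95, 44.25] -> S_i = 7.05 + 9.30*i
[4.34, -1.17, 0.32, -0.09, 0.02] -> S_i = 4.34*(-0.27)^i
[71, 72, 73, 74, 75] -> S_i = 71 + 1*i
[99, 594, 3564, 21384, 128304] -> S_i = 99*6^i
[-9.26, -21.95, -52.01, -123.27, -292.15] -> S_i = -9.26*2.37^i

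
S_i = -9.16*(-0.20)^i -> [-9.16, 1.83, -0.37, 0.07, -0.01]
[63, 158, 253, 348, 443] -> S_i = 63 + 95*i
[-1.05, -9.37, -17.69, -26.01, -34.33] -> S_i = -1.05 + -8.32*i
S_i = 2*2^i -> [2, 4, 8, 16, 32]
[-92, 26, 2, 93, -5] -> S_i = Random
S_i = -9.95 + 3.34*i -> [-9.95, -6.61, -3.27, 0.07, 3.41]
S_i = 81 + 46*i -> [81, 127, 173, 219, 265]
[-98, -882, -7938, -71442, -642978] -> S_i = -98*9^i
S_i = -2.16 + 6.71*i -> [-2.16, 4.55, 11.26, 17.97, 24.68]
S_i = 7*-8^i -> [7, -56, 448, -3584, 28672]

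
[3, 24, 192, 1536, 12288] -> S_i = 3*8^i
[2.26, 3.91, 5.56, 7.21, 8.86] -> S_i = 2.26 + 1.65*i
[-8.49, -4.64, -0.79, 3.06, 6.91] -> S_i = -8.49 + 3.85*i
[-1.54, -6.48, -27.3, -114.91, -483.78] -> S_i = -1.54*4.21^i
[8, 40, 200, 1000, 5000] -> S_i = 8*5^i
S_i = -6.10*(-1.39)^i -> [-6.1, 8.48, -11.79, 16.38, -22.77]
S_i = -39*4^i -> [-39, -156, -624, -2496, -9984]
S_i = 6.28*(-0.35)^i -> [6.28, -2.2, 0.77, -0.27, 0.09]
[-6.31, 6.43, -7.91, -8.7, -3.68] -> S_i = Random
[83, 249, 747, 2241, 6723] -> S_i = 83*3^i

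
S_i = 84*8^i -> [84, 672, 5376, 43008, 344064]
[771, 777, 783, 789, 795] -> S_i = 771 + 6*i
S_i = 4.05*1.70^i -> [4.05, 6.88, 11.7, 19.9, 33.83]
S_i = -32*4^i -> [-32, -128, -512, -2048, -8192]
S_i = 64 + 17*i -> [64, 81, 98, 115, 132]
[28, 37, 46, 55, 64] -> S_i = 28 + 9*i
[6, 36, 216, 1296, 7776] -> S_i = 6*6^i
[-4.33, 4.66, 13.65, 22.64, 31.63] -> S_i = -4.33 + 8.99*i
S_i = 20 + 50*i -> [20, 70, 120, 170, 220]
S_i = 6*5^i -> [6, 30, 150, 750, 3750]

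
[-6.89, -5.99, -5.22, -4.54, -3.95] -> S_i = -6.89*0.87^i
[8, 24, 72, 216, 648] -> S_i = 8*3^i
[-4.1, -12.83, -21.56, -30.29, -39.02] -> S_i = -4.10 + -8.73*i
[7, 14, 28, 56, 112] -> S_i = 7*2^i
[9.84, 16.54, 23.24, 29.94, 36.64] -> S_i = 9.84 + 6.70*i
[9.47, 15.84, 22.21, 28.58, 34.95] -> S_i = 9.47 + 6.37*i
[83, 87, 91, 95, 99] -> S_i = 83 + 4*i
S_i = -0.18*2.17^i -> [-0.18, -0.39, -0.85, -1.84, -3.99]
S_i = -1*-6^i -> [-1, 6, -36, 216, -1296]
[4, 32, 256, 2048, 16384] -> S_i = 4*8^i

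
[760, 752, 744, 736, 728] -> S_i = 760 + -8*i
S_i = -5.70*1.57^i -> [-5.7, -8.95, -14.05, -22.06, -34.63]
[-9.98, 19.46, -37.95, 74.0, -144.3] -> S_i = -9.98*(-1.95)^i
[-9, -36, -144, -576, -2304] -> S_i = -9*4^i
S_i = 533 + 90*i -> [533, 623, 713, 803, 893]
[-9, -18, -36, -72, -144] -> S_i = -9*2^i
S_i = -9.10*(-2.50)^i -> [-9.1, 22.75, -56.88, 142.19, -355.47]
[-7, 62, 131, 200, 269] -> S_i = -7 + 69*i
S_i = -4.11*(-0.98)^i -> [-4.11, 4.03, -3.95, 3.87, -3.79]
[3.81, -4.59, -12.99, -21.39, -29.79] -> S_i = 3.81 + -8.40*i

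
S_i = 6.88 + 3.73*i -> [6.88, 10.61, 14.34, 18.07, 21.8]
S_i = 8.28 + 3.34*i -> [8.28, 11.62, 14.96, 18.3, 21.64]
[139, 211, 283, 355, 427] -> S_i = 139 + 72*i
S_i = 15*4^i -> [15, 60, 240, 960, 3840]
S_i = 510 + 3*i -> [510, 513, 516, 519, 522]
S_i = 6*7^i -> [6, 42, 294, 2058, 14406]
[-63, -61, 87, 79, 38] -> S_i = Random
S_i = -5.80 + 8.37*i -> [-5.8, 2.57, 10.94, 19.31, 27.68]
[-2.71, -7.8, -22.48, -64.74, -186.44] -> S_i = -2.71*2.88^i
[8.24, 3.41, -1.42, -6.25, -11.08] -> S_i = 8.24 + -4.83*i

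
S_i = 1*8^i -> [1, 8, 64, 512, 4096]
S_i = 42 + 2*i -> [42, 44, 46, 48, 50]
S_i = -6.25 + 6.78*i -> [-6.25, 0.53, 7.31, 14.09, 20.87]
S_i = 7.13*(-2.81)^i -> [7.13, -20.04, 56.3, -158.2, 444.54]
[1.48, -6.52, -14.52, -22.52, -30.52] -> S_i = 1.48 + -8.00*i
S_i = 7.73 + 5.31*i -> [7.73, 13.04, 18.35, 23.66, 28.97]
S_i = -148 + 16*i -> [-148, -132, -116, -100, -84]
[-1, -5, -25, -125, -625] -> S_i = -1*5^i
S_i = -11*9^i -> [-11, -99, -891, -8019, -72171]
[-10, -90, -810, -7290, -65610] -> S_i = -10*9^i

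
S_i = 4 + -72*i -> [4, -68, -140, -212, -284]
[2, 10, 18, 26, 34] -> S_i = 2 + 8*i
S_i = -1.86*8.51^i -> [-1.86, -15.83, -134.7, -1146.31, -9755.09]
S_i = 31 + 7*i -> [31, 38, 45, 52, 59]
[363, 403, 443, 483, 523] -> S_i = 363 + 40*i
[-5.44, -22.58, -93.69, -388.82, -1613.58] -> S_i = -5.44*4.15^i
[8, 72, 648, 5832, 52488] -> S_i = 8*9^i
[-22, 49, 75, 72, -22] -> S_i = Random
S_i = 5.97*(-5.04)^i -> [5.97, -30.09, 151.65, -764.3, 3852.09]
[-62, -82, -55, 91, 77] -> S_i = Random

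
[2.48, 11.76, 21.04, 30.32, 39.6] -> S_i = 2.48 + 9.28*i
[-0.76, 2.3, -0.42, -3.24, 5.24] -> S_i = Random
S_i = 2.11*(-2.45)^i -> [2.11, -5.17, 12.67, -31.03, 76.02]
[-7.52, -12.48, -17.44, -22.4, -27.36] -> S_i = -7.52 + -4.96*i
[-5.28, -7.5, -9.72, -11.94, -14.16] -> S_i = -5.28 + -2.22*i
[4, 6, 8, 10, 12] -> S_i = 4 + 2*i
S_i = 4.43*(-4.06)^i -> [4.43, -17.99, 73.02, -296.47, 1203.67]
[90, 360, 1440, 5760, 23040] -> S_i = 90*4^i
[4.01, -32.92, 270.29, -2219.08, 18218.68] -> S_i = 4.01*(-8.21)^i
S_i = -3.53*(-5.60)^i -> [-3.53, 19.77, -110.7, 619.92, -3471.58]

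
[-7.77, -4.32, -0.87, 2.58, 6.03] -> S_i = -7.77 + 3.45*i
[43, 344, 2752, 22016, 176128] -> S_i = 43*8^i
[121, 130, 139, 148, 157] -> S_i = 121 + 9*i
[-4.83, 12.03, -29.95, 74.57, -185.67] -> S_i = -4.83*(-2.49)^i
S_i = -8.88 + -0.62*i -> [-8.88, -9.5, -10.12, -10.74, -11.36]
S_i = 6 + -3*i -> [6, 3, 0, -3, -6]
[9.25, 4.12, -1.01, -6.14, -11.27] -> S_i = 9.25 + -5.13*i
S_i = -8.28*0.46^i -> [-8.28, -3.81, -1.75, -0.81, -0.37]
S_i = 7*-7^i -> [7, -49, 343, -2401, 16807]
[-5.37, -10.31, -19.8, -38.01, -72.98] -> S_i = -5.37*1.92^i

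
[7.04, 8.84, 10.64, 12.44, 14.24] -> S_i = 7.04 + 1.80*i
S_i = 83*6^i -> [83, 498, 2988, 17928, 107568]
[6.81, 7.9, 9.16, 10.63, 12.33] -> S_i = 6.81*1.16^i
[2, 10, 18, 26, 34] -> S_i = 2 + 8*i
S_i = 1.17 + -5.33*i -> [1.17, -4.16, -9.49, -14.82, -20.15]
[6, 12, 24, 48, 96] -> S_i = 6*2^i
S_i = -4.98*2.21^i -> [-4.98, -11.01, -24.32, -53.75, -118.8]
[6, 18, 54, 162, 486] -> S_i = 6*3^i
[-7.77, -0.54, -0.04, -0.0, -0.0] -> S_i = -7.77*0.07^i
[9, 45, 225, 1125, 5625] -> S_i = 9*5^i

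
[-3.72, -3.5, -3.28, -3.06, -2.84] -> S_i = -3.72 + 0.22*i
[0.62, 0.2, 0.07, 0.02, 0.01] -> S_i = 0.62*0.33^i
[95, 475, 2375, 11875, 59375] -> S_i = 95*5^i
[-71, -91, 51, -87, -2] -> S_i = Random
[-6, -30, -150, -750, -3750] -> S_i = -6*5^i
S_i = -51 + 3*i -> [-51, -48, -45, -42, -39]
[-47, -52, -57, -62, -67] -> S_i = -47 + -5*i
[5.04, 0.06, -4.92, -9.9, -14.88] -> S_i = 5.04 + -4.98*i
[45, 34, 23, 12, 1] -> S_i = 45 + -11*i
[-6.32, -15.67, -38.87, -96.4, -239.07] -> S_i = -6.32*2.48^i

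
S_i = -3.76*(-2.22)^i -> [-3.76, 8.35, -18.53, 41.14, -91.33]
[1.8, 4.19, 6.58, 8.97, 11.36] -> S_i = 1.80 + 2.39*i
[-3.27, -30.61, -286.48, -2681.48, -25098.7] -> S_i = -3.27*9.36^i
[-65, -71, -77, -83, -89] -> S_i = -65 + -6*i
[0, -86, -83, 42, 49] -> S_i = Random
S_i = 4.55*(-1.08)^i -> [4.55, -4.91, 5.31, -5.73, 6.19]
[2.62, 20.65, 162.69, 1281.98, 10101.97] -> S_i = 2.62*7.88^i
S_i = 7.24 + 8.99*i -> [7.24, 16.23, 25.22, 34.21, 43.2]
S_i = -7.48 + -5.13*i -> [-7.48, -12.61, -17.74, -22.87, -28.0]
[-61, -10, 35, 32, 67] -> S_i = Random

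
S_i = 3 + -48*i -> [3, -45, -93, -141, -189]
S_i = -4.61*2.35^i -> [-4.61, -10.83, -25.46, -59.83, -140.6]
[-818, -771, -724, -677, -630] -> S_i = -818 + 47*i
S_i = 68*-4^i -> [68, -272, 1088, -4352, 17408]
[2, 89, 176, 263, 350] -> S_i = 2 + 87*i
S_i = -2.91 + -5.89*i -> [-2.91, -8.8, -14.69, -20.58, -26.47]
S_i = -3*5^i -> [-3, -15, -75, -375, -1875]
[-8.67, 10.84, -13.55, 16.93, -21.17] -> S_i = -8.67*(-1.25)^i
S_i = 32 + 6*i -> [32, 38, 44, 50, 56]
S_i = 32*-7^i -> [32, -224, 1568, -10976, 76832]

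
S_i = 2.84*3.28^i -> [2.84, 9.32, 30.55, 100.22, 328.71]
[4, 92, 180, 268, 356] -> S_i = 4 + 88*i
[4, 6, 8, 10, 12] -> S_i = 4 + 2*i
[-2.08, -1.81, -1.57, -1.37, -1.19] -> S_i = -2.08*0.87^i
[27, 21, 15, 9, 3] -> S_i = 27 + -6*i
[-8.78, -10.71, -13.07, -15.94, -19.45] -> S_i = -8.78*1.22^i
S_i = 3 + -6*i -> [3, -3, -9, -15, -21]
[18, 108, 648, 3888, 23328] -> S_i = 18*6^i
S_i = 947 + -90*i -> [947, 857, 767, 677, 587]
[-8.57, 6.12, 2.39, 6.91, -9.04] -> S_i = Random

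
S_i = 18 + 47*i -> [18, 65, 112, 159, 206]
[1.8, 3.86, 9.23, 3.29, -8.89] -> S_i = Random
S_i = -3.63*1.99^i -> [-3.63, -7.22, -14.38, -28.61, -56.93]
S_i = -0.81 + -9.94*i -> [-0.81, -10.75, -20.69, -30.63, -40.57]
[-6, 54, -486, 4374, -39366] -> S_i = -6*-9^i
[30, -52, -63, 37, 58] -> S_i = Random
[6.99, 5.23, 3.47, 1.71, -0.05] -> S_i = 6.99 + -1.76*i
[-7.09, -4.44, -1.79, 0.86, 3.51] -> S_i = -7.09 + 2.65*i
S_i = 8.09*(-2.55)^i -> [8.09, -20.63, 52.61, -134.14, 342.07]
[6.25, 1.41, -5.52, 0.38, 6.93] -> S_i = Random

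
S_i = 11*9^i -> [11, 99, 891, 8019, 72171]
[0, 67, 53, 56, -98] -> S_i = Random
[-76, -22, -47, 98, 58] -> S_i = Random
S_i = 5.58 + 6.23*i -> [5.58, 11.81, 18.04, 24.27, 30.5]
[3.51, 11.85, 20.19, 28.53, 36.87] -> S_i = 3.51 + 8.34*i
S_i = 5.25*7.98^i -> [5.25, 41.9, 334.32, 2667.89, 21289.77]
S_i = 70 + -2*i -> [70, 68, 66, 64, 62]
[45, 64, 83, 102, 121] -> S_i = 45 + 19*i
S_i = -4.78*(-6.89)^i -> [-4.78, 32.93, -226.92, 1563.46, -10772.21]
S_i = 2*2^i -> [2, 4, 8, 16, 32]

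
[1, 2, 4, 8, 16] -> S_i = 1*2^i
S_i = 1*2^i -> [1, 2, 4, 8, 16]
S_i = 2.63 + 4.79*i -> [2.63, 7.42, 12.21, 17.0, 21.79]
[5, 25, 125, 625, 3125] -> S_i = 5*5^i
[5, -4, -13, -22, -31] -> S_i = 5 + -9*i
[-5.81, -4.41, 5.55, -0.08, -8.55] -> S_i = Random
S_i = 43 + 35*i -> [43, 78, 113, 148, 183]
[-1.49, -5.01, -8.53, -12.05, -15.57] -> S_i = -1.49 + -3.52*i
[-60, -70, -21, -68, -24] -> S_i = Random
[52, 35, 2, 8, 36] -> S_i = Random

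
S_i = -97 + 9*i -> [-97, -88, -79, -70, -61]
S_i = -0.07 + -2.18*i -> [-0.07, -2.25, -4.43, -6.61, -8.79]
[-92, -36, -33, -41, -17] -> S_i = Random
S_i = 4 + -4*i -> [4, 0, -4, -8, -12]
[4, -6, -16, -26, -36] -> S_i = 4 + -10*i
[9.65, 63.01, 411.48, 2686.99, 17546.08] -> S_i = 9.65*6.53^i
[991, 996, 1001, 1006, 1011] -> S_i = 991 + 5*i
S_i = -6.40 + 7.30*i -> [-6.4, 0.9, 8.2, 15.5, 22.8]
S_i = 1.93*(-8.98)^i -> [1.93, -17.33, 155.64, -1397.61, 12550.55]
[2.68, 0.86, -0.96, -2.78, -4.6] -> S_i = 2.68 + -1.82*i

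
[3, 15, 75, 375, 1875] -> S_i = 3*5^i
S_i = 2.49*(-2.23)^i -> [2.49, -5.55, 12.38, -27.61, 61.58]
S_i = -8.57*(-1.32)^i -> [-8.57, 11.31, -14.93, 19.71, -26.02]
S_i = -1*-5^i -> [-1, 5, -25, 125, -625]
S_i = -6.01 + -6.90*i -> [-6.01, -12.91, -19.81, -26.71, -33.61]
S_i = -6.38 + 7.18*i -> [-6.38, 0.8, 7.98, 15.16, 22.34]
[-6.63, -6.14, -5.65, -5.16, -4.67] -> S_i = -6.63 + 0.49*i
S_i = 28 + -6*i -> [28, 22, 16, 10, 4]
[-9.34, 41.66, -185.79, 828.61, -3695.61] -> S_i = -9.34*(-4.46)^i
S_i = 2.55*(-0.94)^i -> [2.55, -2.4, 2.25, -2.12, 1.99]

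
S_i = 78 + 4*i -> [78, 82, 86, 90, 94]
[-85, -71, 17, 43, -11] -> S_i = Random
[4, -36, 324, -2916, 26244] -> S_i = 4*-9^i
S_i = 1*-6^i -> [1, -6, 36, -216, 1296]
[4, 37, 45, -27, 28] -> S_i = Random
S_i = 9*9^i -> [9, 81, 729, 6561, 59049]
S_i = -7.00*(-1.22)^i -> [-7.0, 8.54, -10.42, 12.71, -15.51]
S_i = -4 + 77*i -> [-4, 73, 150, 227, 304]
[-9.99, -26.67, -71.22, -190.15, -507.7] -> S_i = -9.99*2.67^i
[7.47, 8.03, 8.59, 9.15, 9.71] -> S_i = 7.47 + 0.56*i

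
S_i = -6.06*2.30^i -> [-6.06, -13.94, -32.06, -73.73, -169.58]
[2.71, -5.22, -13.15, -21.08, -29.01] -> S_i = 2.71 + -7.93*i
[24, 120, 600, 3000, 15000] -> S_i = 24*5^i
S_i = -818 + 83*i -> [-818, -735, -652, -569, -486]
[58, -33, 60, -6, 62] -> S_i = Random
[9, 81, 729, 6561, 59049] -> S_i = 9*9^i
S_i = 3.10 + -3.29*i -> [3.1, -0.19, -3.48, -6.77, -10.06]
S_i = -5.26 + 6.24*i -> [-5.26, 0.98, 7.22, 13.46, 19.7]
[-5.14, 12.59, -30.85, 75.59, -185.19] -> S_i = -5.14*(-2.45)^i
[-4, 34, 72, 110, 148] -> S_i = -4 + 38*i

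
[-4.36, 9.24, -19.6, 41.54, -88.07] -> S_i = -4.36*(-2.12)^i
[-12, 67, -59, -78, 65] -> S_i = Random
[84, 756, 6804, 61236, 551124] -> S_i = 84*9^i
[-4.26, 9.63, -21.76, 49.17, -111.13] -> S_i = -4.26*(-2.26)^i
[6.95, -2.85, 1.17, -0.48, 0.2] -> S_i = 6.95*(-0.41)^i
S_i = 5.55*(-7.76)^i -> [5.55, -43.07, 334.21, -2593.45, 20125.18]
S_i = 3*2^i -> [3, 6, 12, 24, 48]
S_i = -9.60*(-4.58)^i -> [-9.6, 43.97, -201.37, 922.29, -4224.09]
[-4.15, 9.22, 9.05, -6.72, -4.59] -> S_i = Random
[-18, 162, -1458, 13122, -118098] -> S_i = -18*-9^i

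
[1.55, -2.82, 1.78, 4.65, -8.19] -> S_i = Random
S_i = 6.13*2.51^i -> [6.13, 15.39, 38.62, 96.94, 243.31]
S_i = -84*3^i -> [-84, -252, -756, -2268, -6804]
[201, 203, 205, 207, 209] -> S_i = 201 + 2*i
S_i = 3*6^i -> [3, 18, 108, 648, 3888]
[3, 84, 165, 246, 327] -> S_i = 3 + 81*i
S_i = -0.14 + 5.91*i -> [-0.14, 5.77, 11.68, 17.59, 23.5]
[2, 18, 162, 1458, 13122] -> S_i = 2*9^i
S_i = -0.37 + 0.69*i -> [-0.37, 0.32, 1.01, 1.7, 2.39]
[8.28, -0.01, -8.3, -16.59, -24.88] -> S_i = 8.28 + -8.29*i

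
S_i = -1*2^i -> [-1, -2, -4, -8, -16]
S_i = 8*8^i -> [8, 64, 512, 4096, 32768]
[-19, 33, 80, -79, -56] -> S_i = Random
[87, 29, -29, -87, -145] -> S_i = 87 + -58*i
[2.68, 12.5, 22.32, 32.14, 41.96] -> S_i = 2.68 + 9.82*i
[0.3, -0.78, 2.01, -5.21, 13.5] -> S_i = 0.30*(-2.59)^i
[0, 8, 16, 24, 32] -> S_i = 0 + 8*i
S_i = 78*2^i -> [78, 156, 312, 624, 1248]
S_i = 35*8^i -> [35, 280, 2240, 17920, 143360]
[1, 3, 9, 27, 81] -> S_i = 1*3^i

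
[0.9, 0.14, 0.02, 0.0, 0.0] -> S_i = 0.90*0.16^i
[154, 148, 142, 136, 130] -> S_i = 154 + -6*i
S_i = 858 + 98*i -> [858, 956, 1054, 1152, 1250]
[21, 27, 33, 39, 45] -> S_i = 21 + 6*i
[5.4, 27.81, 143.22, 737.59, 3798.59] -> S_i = 5.40*5.15^i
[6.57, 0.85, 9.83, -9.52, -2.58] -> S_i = Random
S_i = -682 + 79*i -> [-682, -603, -524, -445, -366]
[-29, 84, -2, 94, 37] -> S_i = Random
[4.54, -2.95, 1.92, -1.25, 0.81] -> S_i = 4.54*(-0.65)^i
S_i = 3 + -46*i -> [3, -43, -89, -135, -181]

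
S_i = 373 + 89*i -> [373, 462, 551, 640, 729]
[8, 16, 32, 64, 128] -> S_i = 8*2^i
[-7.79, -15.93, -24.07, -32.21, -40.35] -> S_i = -7.79 + -8.14*i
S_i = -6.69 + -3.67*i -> [-6.69, -10.36, -14.03, -17.7, -21.37]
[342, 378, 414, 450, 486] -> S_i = 342 + 36*i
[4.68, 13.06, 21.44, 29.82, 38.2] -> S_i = 4.68 + 8.38*i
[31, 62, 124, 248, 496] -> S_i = 31*2^i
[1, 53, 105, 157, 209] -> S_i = 1 + 52*i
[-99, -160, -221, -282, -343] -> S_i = -99 + -61*i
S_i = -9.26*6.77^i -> [-9.26, -62.69, -424.41, -2873.27, -19452.06]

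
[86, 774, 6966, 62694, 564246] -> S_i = 86*9^i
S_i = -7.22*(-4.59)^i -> [-7.22, 33.14, -152.11, 698.19, -3204.7]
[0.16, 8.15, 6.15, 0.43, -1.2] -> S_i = Random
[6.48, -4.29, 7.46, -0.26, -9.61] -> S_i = Random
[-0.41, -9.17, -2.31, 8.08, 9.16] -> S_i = Random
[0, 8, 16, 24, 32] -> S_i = 0 + 8*i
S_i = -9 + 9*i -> [-9, 0, 9, 18, 27]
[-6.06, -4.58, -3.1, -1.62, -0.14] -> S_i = -6.06 + 1.48*i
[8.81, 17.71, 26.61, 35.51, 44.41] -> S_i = 8.81 + 8.90*i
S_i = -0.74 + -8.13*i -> [-0.74, -8.87, -17.0, -25.13, -33.26]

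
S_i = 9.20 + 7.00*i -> [9.2, 16.2, 23.2, 30.2, 37.2]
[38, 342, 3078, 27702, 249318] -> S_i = 38*9^i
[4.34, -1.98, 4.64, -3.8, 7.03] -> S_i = Random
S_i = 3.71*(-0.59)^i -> [3.71, -2.19, 1.29, -0.76, 0.45]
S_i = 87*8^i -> [87, 696, 5568, 44544, 356352]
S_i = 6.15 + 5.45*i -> [6.15, 11.6, 17.05, 22.5, 27.95]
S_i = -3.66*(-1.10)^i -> [-3.66, 4.03, -4.43, 4.87, -5.36]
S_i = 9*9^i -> [9, 81, 729, 6561, 59049]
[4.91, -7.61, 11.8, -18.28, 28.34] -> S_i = 4.91*(-1.55)^i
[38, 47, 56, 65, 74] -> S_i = 38 + 9*i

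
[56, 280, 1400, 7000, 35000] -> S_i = 56*5^i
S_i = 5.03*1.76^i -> [5.03, 8.85, 15.58, 27.42, 48.26]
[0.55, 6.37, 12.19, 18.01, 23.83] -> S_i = 0.55 + 5.82*i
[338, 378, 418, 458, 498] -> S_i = 338 + 40*i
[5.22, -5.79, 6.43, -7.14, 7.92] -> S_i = 5.22*(-1.11)^i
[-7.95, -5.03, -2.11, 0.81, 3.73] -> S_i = -7.95 + 2.92*i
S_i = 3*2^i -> [3, 6, 12, 24, 48]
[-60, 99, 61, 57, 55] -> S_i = Random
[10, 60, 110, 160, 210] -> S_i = 10 + 50*i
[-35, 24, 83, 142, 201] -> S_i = -35 + 59*i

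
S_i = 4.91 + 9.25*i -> [4.91, 14.16, 23.41, 32.66, 41.91]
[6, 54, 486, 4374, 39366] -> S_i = 6*9^i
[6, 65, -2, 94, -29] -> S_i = Random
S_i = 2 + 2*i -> [2, 4, 6, 8, 10]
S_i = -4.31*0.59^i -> [-4.31, -2.54, -1.5, -0.89, -0.52]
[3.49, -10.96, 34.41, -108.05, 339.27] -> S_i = 3.49*(-3.14)^i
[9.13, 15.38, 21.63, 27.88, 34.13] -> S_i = 9.13 + 6.25*i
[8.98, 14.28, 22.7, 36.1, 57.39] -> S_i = 8.98*1.59^i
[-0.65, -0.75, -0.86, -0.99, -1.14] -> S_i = -0.65*1.15^i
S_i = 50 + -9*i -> [50, 41, 32, 23, 14]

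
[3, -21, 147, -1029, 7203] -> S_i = 3*-7^i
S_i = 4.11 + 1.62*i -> [4.11, 5.73, 7.35, 8.97, 10.59]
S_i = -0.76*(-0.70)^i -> [-0.76, 0.53, -0.37, 0.26, -0.18]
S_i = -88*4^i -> [-88, -352, -1408, -5632, -22528]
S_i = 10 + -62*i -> [10, -52, -114, -176, -238]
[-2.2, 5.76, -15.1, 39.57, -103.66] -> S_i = -2.20*(-2.62)^i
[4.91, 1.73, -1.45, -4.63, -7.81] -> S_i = 4.91 + -3.18*i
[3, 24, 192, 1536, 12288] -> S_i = 3*8^i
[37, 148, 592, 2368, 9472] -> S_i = 37*4^i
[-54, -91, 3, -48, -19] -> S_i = Random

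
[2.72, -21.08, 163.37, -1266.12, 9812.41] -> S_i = 2.72*(-7.75)^i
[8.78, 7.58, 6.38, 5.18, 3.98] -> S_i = 8.78 + -1.20*i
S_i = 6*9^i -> [6, 54, 486, 4374, 39366]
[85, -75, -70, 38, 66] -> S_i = Random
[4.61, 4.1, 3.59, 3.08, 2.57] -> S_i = 4.61 + -0.51*i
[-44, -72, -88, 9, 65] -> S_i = Random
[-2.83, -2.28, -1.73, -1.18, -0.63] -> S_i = -2.83 + 0.55*i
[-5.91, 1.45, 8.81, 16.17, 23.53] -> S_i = -5.91 + 7.36*i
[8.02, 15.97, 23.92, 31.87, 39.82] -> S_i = 8.02 + 7.95*i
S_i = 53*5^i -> [53, 265, 1325, 6625, 33125]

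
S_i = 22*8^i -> [22, 176, 1408, 11264, 90112]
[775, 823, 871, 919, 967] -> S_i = 775 + 48*i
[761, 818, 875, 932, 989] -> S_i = 761 + 57*i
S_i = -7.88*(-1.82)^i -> [-7.88, 14.34, -26.1, 47.51, -86.46]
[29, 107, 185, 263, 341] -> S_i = 29 + 78*i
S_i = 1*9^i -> [1, 9, 81, 729, 6561]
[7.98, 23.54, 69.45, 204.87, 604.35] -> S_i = 7.98*2.95^i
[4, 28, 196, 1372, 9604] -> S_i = 4*7^i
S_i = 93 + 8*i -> [93, 101, 109, 117, 125]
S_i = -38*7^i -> [-38, -266, -1862, -13034, -91238]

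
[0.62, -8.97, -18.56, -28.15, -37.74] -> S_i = 0.62 + -9.59*i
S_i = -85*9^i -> [-85, -765, -6885, -61965, -557685]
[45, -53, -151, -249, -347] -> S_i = 45 + -98*i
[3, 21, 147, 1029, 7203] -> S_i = 3*7^i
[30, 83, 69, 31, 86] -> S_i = Random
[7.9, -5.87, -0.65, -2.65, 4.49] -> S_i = Random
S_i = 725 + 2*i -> [725, 727, 729, 731, 733]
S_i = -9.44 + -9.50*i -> [-9.44, -18.94, -28.44, -37.94, -47.44]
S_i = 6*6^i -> [6, 36, 216, 1296, 7776]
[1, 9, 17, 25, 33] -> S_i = 1 + 8*i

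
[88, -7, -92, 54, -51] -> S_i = Random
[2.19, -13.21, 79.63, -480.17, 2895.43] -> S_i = 2.19*(-6.03)^i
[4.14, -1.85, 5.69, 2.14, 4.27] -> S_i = Random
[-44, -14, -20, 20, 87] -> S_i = Random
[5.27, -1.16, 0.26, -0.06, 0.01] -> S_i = 5.27*(-0.22)^i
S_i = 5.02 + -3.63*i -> [5.02, 1.39, -2.24, -5.87, -9.5]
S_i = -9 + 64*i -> [-9, 55, 119, 183, 247]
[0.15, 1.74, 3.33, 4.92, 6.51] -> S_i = 0.15 + 1.59*i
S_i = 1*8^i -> [1, 8, 64, 512, 4096]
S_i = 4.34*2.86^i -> [4.34, 12.41, 35.5, 101.53, 290.37]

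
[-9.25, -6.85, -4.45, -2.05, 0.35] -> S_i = -9.25 + 2.40*i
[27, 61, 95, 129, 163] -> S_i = 27 + 34*i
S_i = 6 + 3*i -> [6, 9, 12, 15, 18]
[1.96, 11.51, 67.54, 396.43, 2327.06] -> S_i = 1.96*5.87^i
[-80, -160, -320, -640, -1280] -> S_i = -80*2^i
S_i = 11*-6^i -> [11, -66, 396, -2376, 14256]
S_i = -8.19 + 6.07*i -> [-8.19, -2.12, 3.95, 10.02, 16.09]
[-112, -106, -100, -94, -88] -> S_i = -112 + 6*i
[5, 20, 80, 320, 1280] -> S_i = 5*4^i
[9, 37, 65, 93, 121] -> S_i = 9 + 28*i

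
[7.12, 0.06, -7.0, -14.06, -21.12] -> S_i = 7.12 + -7.06*i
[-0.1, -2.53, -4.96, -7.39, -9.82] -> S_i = -0.10 + -2.43*i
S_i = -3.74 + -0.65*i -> [-3.74, -4.39, -5.04, -5.69, -6.34]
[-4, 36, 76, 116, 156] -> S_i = -4 + 40*i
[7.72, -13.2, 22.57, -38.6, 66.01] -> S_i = 7.72*(-1.71)^i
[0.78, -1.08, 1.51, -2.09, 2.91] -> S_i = 0.78*(-1.39)^i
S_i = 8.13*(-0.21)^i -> [8.13, -1.71, 0.36, -0.08, 0.02]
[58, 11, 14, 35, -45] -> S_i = Random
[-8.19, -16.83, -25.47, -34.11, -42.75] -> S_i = -8.19 + -8.64*i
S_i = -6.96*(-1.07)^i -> [-6.96, 7.45, -7.97, 8.53, -9.12]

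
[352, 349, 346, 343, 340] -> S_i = 352 + -3*i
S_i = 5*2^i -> [5, 10, 20, 40, 80]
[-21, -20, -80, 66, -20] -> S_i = Random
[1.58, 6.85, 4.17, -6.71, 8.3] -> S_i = Random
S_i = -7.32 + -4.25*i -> [-7.32, -11.57, -15.82, -20.07, -24.32]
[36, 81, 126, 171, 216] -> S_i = 36 + 45*i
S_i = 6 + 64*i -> [6, 70, 134, 198, 262]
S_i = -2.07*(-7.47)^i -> [-2.07, 15.46, -115.51, 862.84, -6445.44]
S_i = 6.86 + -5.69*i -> [6.86, 1.17, -4.52, -10.21, -15.9]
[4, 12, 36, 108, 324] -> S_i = 4*3^i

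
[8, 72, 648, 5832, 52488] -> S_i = 8*9^i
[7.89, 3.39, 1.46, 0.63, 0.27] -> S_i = 7.89*0.43^i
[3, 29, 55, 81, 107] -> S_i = 3 + 26*i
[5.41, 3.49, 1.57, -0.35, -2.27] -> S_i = 5.41 + -1.92*i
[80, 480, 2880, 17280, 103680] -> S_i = 80*6^i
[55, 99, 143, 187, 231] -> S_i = 55 + 44*i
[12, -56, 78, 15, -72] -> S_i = Random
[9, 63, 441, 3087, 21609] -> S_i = 9*7^i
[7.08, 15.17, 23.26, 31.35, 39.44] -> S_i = 7.08 + 8.09*i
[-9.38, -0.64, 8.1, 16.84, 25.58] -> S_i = -9.38 + 8.74*i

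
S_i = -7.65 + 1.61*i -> [-7.65, -6.04, -4.43, -2.82, -1.21]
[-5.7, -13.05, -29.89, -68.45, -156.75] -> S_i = -5.70*2.29^i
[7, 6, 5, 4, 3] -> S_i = 7 + -1*i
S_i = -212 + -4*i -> [-212, -216, -220, -224, -228]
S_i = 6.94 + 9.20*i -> [6.94, 16.14, 25.34, 34.54, 43.74]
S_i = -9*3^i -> [-9, -27, -81, -243, -729]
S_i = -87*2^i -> [-87, -174, -348, -696, -1392]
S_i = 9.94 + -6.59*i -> [9.94, 3.35, -3.24, -9.83, -16.42]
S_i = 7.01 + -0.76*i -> [7.01, 6.25, 5.49, 4.73, 3.97]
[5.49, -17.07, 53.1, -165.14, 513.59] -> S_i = 5.49*(-3.11)^i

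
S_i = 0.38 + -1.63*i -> [0.38, -1.25, -2.88, -4.51, -6.14]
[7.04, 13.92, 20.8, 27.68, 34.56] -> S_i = 7.04 + 6.88*i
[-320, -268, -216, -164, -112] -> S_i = -320 + 52*i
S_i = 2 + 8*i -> [2, 10, 18, 26, 34]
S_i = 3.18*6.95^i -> [3.18, 22.1, 153.6, 1067.53, 7419.36]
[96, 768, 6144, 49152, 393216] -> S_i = 96*8^i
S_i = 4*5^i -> [4, 20, 100, 500, 2500]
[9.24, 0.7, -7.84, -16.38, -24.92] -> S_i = 9.24 + -8.54*i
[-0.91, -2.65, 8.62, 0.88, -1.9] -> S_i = Random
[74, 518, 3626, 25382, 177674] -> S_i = 74*7^i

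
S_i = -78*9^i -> [-78, -702, -6318, -56862, -511758]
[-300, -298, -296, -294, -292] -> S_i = -300 + 2*i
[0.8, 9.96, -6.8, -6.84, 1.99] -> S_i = Random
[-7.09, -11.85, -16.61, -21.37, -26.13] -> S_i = -7.09 + -4.76*i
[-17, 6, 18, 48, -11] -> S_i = Random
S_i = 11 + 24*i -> [11, 35, 59, 83, 107]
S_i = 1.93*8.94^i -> [1.93, 17.25, 154.25, 1379.02, 12328.42]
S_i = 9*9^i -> [9, 81, 729, 6561, 59049]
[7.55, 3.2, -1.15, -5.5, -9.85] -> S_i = 7.55 + -4.35*i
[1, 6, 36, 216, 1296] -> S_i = 1*6^i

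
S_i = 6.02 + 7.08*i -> [6.02, 13.1, 20.18, 27.26, 34.34]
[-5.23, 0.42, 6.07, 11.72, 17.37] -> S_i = -5.23 + 5.65*i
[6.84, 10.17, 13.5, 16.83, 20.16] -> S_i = 6.84 + 3.33*i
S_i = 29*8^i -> [29, 232, 1856, 14848, 118784]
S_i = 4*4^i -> [4, 16, 64, 256, 1024]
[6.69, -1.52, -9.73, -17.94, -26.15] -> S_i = 6.69 + -8.21*i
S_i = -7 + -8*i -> [-7, -15, -23, -31, -39]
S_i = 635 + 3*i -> [635, 638, 641, 644, 647]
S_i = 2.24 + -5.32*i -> [2.24, -3.08, -8.4, -13.72, -19.04]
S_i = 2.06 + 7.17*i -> [2.06, 9.23, 16.4, 23.57, 30.74]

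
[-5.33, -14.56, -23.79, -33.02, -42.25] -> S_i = -5.33 + -9.23*i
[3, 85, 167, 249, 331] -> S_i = 3 + 82*i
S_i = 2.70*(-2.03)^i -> [2.7, -5.48, 11.13, -22.59, 45.85]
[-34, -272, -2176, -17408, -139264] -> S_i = -34*8^i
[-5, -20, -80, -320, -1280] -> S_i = -5*4^i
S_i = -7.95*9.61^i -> [-7.95, -76.4, -734.2, -7055.65, -67804.84]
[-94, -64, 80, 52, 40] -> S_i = Random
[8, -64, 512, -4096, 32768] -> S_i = 8*-8^i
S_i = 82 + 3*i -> [82, 85, 88, 91, 94]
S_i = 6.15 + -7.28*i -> [6.15, -1.13, -8.41, -15.69, -22.97]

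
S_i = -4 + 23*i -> [-4, 19, 42, 65, 88]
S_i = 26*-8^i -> [26, -208, 1664, -13312, 106496]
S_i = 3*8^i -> [3, 24, 192, 1536, 12288]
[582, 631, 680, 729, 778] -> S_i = 582 + 49*i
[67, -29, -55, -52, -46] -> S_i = Random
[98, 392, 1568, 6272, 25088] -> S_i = 98*4^i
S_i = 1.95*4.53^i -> [1.95, 8.83, 40.02, 181.27, 821.16]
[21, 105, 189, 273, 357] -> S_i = 21 + 84*i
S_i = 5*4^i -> [5, 20, 80, 320, 1280]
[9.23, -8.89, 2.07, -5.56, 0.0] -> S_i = Random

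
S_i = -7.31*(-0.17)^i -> [-7.31, 1.24, -0.21, 0.04, -0.01]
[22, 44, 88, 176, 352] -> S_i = 22*2^i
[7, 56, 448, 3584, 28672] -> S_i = 7*8^i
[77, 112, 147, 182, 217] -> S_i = 77 + 35*i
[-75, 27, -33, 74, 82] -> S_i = Random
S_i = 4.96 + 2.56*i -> [4.96, 7.52, 10.08, 12.64, 15.2]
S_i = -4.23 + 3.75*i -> [-4.23, -0.48, 3.27, 7.02, 10.77]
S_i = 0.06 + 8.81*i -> [0.06, 8.87, 17.68, 26.49, 35.3]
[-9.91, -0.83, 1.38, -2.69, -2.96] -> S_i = Random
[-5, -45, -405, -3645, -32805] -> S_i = -5*9^i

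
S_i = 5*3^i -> [5, 15, 45, 135, 405]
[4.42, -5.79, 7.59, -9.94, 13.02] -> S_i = 4.42*(-1.31)^i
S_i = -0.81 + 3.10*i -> [-0.81, 2.29, 5.39, 8.49, 11.59]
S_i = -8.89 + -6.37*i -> [-8.89, -15.26, -21.63, -28.0, -34.37]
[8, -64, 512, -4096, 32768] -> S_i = 8*-8^i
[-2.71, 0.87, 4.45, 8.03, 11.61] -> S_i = -2.71 + 3.58*i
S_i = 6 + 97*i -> [6, 103, 200, 297, 394]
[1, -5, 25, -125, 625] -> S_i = 1*-5^i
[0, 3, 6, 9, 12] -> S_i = 0 + 3*i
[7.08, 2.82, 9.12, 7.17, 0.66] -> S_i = Random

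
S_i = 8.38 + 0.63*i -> [8.38, 9.01, 9.64, 10.27, 10.9]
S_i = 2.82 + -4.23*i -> [2.82, -1.41, -5.64, -9.87, -14.1]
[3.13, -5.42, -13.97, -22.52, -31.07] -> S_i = 3.13 + -8.55*i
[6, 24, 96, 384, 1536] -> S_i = 6*4^i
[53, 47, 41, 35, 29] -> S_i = 53 + -6*i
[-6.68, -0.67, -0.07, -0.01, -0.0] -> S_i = -6.68*0.10^i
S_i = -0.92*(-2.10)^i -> [-0.92, 1.93, -4.06, 8.52, -17.89]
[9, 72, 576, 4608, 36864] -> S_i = 9*8^i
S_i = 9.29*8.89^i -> [9.29, 82.59, 734.21, 6527.11, 58026.02]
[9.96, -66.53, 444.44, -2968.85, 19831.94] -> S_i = 9.96*(-6.68)^i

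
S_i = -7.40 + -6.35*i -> [-7.4, -13.75, -20.1, -26.45, -32.8]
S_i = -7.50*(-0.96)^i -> [-7.5, 7.2, -6.91, 6.64, -6.37]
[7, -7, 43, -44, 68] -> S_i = Random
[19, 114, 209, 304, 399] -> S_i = 19 + 95*i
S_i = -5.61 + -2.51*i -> [-5.61, -8.12, -10.63, -13.14, -15.65]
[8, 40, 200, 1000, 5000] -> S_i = 8*5^i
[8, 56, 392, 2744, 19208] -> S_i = 8*7^i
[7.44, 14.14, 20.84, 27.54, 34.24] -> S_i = 7.44 + 6.70*i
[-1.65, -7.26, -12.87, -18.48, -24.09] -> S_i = -1.65 + -5.61*i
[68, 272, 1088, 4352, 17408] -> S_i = 68*4^i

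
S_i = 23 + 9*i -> [23, 32, 41, 50, 59]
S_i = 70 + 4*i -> [70, 74, 78, 82, 86]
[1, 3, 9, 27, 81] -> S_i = 1*3^i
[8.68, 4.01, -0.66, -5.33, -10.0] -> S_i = 8.68 + -4.67*i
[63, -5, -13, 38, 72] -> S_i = Random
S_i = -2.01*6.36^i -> [-2.01, -12.78, -81.3, -517.09, -3288.7]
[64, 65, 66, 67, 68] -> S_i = 64 + 1*i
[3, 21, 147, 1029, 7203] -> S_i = 3*7^i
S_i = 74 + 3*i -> [74, 77, 80, 83, 86]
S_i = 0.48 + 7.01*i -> [0.48, 7.49, 14.5, 21.51, 28.52]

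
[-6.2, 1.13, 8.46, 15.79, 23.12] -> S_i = -6.20 + 7.33*i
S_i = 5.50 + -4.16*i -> [5.5, 1.34, -2.82, -6.98, -11.14]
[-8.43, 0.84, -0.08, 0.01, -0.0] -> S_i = -8.43*(-0.10)^i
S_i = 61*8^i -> [61, 488, 3904, 31232, 249856]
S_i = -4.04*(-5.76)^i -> [-4.04, 23.27, -134.04, 772.06, -4447.04]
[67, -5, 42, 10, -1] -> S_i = Random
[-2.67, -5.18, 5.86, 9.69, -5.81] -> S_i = Random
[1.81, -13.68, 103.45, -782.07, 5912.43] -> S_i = 1.81*(-7.56)^i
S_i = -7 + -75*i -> [-7, -82, -157, -232, -307]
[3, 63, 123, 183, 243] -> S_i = 3 + 60*i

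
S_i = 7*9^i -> [7, 63, 567, 5103, 45927]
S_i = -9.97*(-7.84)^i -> [-9.97, 78.16, -612.81, 4804.45, -37666.86]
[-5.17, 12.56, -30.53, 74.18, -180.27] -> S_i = -5.17*(-2.43)^i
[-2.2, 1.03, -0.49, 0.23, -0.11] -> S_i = -2.20*(-0.47)^i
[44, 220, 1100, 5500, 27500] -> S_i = 44*5^i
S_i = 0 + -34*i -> [0, -34, -68, -102, -136]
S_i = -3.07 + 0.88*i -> [-3.07, -2.19, -1.31, -0.43, 0.45]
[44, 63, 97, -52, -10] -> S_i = Random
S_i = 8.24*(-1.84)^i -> [8.24, -15.16, 27.9, -51.33, 94.45]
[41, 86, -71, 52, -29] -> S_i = Random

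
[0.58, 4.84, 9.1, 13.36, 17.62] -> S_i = 0.58 + 4.26*i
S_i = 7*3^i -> [7, 21, 63, 189, 567]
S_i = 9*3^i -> [9, 27, 81, 243, 729]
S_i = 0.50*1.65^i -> [0.5, 0.82, 1.36, 2.25, 3.71]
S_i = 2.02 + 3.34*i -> [2.02, 5.36, 8.7, 12.04, 15.38]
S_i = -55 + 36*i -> [-55, -19, 17, 53, 89]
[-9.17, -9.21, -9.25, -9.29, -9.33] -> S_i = -9.17 + -0.04*i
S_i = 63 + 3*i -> [63, 66, 69, 72, 75]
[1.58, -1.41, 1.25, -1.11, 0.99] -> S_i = 1.58*(-0.89)^i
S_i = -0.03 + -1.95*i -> [-0.03, -1.98, -3.93, -5.88, -7.83]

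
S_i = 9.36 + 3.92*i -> [9.36, 13.28, 17.2, 21.12, 25.04]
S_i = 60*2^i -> [60, 120, 240, 480, 960]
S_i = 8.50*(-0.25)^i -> [8.5, -2.12, 0.53, -0.13, 0.03]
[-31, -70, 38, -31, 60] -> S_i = Random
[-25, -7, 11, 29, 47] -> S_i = -25 + 18*i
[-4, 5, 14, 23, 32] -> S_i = -4 + 9*i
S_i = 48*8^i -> [48, 384, 3072, 24576, 196608]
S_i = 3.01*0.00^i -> [3.01, 0.0, 0.0, 0.0, 0.0]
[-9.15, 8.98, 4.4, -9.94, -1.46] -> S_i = Random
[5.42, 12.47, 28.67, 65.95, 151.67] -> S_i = 5.42*2.30^i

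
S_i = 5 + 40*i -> [5, 45, 85, 125, 165]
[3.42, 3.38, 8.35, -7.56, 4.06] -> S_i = Random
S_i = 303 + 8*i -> [303, 311, 319, 327, 335]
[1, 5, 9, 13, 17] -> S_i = 1 + 4*i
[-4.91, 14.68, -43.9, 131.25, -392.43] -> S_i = -4.91*(-2.99)^i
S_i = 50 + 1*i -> [50, 51, 52, 53, 54]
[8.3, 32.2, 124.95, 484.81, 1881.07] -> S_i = 8.30*3.88^i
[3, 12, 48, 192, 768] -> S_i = 3*4^i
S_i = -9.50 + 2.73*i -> [-9.5, -6.77, -4.04, -1.31, 1.42]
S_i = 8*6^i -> [8, 48, 288, 1728, 10368]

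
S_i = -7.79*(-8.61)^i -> [-7.79, 67.07, -577.49, 4972.18, -42810.48]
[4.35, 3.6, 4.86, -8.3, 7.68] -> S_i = Random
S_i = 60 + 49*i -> [60, 109, 158, 207, 256]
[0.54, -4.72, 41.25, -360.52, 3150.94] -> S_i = 0.54*(-8.74)^i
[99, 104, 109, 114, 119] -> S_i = 99 + 5*i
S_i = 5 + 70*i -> [5, 75, 145, 215, 285]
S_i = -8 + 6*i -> [-8, -2, 4, 10, 16]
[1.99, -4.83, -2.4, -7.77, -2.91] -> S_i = Random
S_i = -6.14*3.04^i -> [-6.14, -18.67, -56.74, -172.5, -524.4]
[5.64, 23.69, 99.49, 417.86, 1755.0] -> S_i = 5.64*4.20^i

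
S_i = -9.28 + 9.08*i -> [-9.28, -0.2, 8.88, 17.96, 27.04]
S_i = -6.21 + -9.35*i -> [-6.21, -15.56, -24.91, -34.26, -43.61]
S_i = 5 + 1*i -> [5, 6, 7, 8, 9]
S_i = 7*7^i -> [7, 49, 343, 2401, 16807]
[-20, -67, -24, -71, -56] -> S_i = Random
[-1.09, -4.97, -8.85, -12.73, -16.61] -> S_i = -1.09 + -3.88*i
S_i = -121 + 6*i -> [-121, -115, -109, -103, -97]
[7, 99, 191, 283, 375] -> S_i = 7 + 92*i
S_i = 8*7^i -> [8, 56, 392, 2744, 19208]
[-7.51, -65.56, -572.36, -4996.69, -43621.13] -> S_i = -7.51*8.73^i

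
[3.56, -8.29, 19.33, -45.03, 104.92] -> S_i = 3.56*(-2.33)^i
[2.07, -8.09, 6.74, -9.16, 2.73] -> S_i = Random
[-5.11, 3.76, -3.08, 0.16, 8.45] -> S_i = Random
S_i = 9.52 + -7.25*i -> [9.52, 2.27, -4.98, -12.23, -19.48]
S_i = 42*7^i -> [42, 294, 2058, 14406, 100842]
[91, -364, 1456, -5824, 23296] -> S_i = 91*-4^i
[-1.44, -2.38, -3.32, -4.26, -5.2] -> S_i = -1.44 + -0.94*i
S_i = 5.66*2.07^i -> [5.66, 11.72, 24.25, 50.2, 103.92]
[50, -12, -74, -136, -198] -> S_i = 50 + -62*i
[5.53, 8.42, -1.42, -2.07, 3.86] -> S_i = Random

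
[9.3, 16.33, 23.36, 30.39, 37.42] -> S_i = 9.30 + 7.03*i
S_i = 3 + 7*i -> [3, 10, 17, 24, 31]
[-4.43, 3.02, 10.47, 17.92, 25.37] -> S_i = -4.43 + 7.45*i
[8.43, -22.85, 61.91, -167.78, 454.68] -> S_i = 8.43*(-2.71)^i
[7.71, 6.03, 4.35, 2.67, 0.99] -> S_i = 7.71 + -1.68*i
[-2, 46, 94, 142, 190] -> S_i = -2 + 48*i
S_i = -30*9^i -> [-30, -270, -2430, -21870, -196830]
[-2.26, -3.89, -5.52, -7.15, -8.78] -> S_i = -2.26 + -1.63*i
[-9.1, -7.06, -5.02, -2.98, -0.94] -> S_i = -9.10 + 2.04*i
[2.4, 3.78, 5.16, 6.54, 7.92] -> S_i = 2.40 + 1.38*i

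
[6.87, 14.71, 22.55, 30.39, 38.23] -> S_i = 6.87 + 7.84*i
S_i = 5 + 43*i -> [5, 48, 91, 134, 177]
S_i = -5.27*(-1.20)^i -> [-5.27, 6.32, -7.59, 9.11, -10.93]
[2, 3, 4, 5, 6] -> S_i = 2 + 1*i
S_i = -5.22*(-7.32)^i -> [-5.22, 38.21, -279.7, 2047.4, -14987.0]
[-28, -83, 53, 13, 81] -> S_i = Random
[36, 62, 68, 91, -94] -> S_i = Random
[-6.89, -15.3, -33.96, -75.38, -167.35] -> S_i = -6.89*2.22^i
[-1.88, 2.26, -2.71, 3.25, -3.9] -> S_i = -1.88*(-1.20)^i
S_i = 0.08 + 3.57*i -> [0.08, 3.65, 7.22, 10.79, 14.36]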